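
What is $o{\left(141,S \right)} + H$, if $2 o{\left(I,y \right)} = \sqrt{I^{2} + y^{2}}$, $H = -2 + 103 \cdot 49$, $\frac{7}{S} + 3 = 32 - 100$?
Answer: $5045 + \frac{\sqrt{100220170}}{142} \approx 5115.5$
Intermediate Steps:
$S = - \frac{7}{71}$ ($S = \frac{7}{-3 + \left(32 - 100\right)} = \frac{7}{-3 - 68} = \frac{7}{-71} = 7 \left(- \frac{1}{71}\right) = - \frac{7}{71} \approx -0.098592$)
$H = 5045$ ($H = -2 + 5047 = 5045$)
$o{\left(I,y \right)} = \frac{\sqrt{I^{2} + y^{2}}}{2}$
$o{\left(141,S \right)} + H = \frac{\sqrt{141^{2} + \left(- \frac{7}{71}\right)^{2}}}{2} + 5045 = \frac{\sqrt{19881 + \frac{49}{5041}}}{2} + 5045 = \frac{\sqrt{\frac{100220170}{5041}}}{2} + 5045 = \frac{\frac{1}{71} \sqrt{100220170}}{2} + 5045 = \frac{\sqrt{100220170}}{142} + 5045 = 5045 + \frac{\sqrt{100220170}}{142}$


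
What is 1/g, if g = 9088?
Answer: 1/9088 ≈ 0.00011004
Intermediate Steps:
1/g = 1/9088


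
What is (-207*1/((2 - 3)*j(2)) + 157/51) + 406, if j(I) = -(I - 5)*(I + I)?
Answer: 86971/204 ≈ 426.33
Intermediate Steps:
j(I) = -2*I*(-5 + I) (j(I) = -(-5 + I)*2*I = -2*I*(-5 + I))
(-207*1/((2 - 3)*j(2)) + 157/51) + 406 = (-207*1/(4*(2 - 3)*(5 - 1*2)) + 157/51) + 406 = (-207*(-1/(4*(5 - 2))) + 157*(1/51)) + 406 = (-207/((2*2*3)*(-1)) + 157/51) + 406 = (-207/(12*(-1)) + 157/51) + 406 = (-207/(-12) + 157/51) + 406 = (-207*(-1/12) + 157/51) + 406 = (69/4 + 157/51) + 406 = 4147/204 + 406 = 86971/204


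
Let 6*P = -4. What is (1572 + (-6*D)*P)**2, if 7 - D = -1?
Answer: 2572816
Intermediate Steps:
P = -2/3 (P = (1/6)*(-4) = -2/3 ≈ -0.66667)
D = 8 (D = 7 - 1*(-1) = 7 + 1 = 8)
(1572 + (-6*D)*P)**2 = (1572 - 6*8*(-2/3))**2 = (1572 - 48*(-2/3))**2 = (1572 + 32)**2 = 1604**2 = 2572816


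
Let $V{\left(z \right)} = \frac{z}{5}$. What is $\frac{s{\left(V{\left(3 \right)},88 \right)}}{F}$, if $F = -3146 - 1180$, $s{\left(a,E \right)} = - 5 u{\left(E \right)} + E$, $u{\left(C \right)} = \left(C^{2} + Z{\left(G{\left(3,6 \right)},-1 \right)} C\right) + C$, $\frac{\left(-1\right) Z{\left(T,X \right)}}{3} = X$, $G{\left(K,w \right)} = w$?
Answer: $\frac{6732}{721} \approx 9.337$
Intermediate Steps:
$V{\left(z \right)} = \frac{z}{5}$ ($V{\left(z \right)} = z \frac{1}{5} = \frac{z}{5}$)
$Z{\left(T,X \right)} = - 3 X$
$u{\left(C \right)} = C^{2} + 4 C$ ($u{\left(C \right)} = \left(C^{2} + \left(-3\right) \left(-1\right) C\right) + C = \left(C^{2} + 3 C\right) + C = C^{2} + 4 C$)
$s{\left(a,E \right)} = E - 5 E \left(4 + E\right)$ ($s{\left(a,E \right)} = - 5 E \left(4 + E\right) + E = E - 5 E \left(4 + E\right)$)
$F = -4326$ ($F = -3146 - 1180 = -4326$)
$\frac{s{\left(V{\left(3 \right)},88 \right)}}{F} = \frac{88 \left(-19 - 440\right)}{-4326} = 88 \left(-19 - 440\right) \left(- \frac{1}{4326}\right) = 88 \left(-459\right) \left(- \frac{1}{4326}\right) = \left(-40392\right) \left(- \frac{1}{4326}\right) = \frac{6732}{721}$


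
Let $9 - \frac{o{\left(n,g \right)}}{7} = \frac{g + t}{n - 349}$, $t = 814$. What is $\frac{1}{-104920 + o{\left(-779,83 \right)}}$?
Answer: $- \frac{376}{39424139} \approx -9.5373 \cdot 10^{-6}$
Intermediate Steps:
$o{\left(n,g \right)} = 63 - \frac{7 \left(814 + g\right)}{-349 + n}$ ($o{\left(n,g \right)} = 63 - 7 \frac{g + 814}{n - 349} = 63 - 7 \frac{814 + g}{-349 + n} = 63 - \frac{7 \left(814 + g\right)}{-349 + n}$)
$\frac{1}{-104920 + o{\left(-779,83 \right)}} = \frac{1}{-104920 + \frac{7 \left(-3955 - 83 + 9 \left(-779\right)\right)}{-349 - 779}} = \frac{1}{-104920 + \frac{7 \left(-3955 - 83 - 7011\right)}{-1128}} = \frac{1}{-104920 + 7 \left(- \frac{1}{1128}\right) \left(-11049\right)} = \frac{1}{-104920 + \frac{25781}{376}} = \frac{1}{- \frac{39424139}{376}} = - \frac{376}{39424139}$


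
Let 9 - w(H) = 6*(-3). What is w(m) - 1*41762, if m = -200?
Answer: -41735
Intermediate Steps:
w(H) = 27 (w(H) = 9 - 6*(-3) = 9 - 1*(-18) = 9 + 18 = 27)
w(m) - 1*41762 = 27 - 1*41762 = 27 - 41762 = -41735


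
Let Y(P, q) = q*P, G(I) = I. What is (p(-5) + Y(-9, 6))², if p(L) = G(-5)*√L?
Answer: 2791 + 540*I*√5 ≈ 2791.0 + 1207.5*I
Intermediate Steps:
p(L) = -5*√L
Y(P, q) = P*q
(p(-5) + Y(-9, 6))² = (-5*I*√5 - 9*6)² = (-5*I*√5 - 54)² = (-54 - 5*I*√5)²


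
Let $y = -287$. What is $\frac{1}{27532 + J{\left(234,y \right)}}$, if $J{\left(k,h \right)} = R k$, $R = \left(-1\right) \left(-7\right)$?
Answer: $\frac{1}{29170} \approx 3.4282 \cdot 10^{-5}$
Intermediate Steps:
$R = 7$
$J{\left(k,h \right)} = 7 k$
$\frac{1}{27532 + J{\left(234,y \right)}} = \frac{1}{27532 + 7 \cdot 234} = \frac{1}{27532 + 1638} = \frac{1}{29170}$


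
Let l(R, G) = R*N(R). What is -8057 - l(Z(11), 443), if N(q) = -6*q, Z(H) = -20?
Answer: -5657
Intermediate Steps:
l(R, G) = -6*R**2 (l(R, G) = R*(-6*R) = -6*R**2)
-8057 - l(Z(11), 443) = -8057 - (-6)*(-20)**2 = -8057 - (-6)*400 = -8057 - 1*(-2400) = -8057 + 2400 = -5657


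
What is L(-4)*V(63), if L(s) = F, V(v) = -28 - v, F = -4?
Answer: 364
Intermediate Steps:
L(s) = -4
L(-4)*V(63) = -4*(-28 - 1*63) = -4*(-28 - 63) = -4*(-91) = 364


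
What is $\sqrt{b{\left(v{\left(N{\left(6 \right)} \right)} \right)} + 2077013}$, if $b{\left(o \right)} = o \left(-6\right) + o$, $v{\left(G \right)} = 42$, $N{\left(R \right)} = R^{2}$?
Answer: $\sqrt{2076803} \approx 1441.1$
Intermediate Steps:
$b{\left(o \right)} = - 5 o$ ($b{\left(o \right)} = - 6 o + o = - 5 o$)
$\sqrt{b{\left(v{\left(N{\left(6 \right)} \right)} \right)} + 2077013} = \sqrt{\left(-5\right) 42 + 2077013} = \sqrt{-210 + 2077013} = \sqrt{2076803}$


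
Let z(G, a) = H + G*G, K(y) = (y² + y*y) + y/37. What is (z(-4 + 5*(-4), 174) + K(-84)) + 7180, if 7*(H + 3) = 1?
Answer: 5662484/259 ≈ 21863.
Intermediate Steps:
H = -20/7 (H = -3 + (⅐)*1 = -3 + ⅐ = -20/7 ≈ -2.8571)
K(y) = 2*y² + y/37 (K(y) = (y² + y²) + y*(1/37) = 2*y² + y/37)
z(G, a) = -20/7 + G² (z(G, a) = -20/7 + G*G = -20/7 + G²)
(z(-4 + 5*(-4), 174) + K(-84)) + 7180 = ((-20/7 + (-4 + 5*(-4))²) + (1/37)*(-84)*(1 + 74*(-84))) + 7180 = ((-20/7 + (-4 - 20)²) + (1/37)*(-84)*(1 - 6216)) + 7180 = ((-20/7 + (-24)²) + (1/37)*(-84)*(-6215)) + 7180 = ((-20/7 + 576) + 522060/37) + 7180 = (4012/7 + 522060/37) + 7180 = 3802864/259 + 7180 = 5662484/259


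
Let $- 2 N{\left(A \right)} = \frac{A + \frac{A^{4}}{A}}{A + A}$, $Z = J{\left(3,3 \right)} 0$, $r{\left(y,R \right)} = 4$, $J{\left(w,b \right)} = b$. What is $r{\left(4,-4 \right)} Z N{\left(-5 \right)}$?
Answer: $0$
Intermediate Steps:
$Z = 0$ ($Z = 3 \cdot 0 = 0$)
$N{\left(A \right)} = - \frac{A + A^{3}}{4 A}$ ($N{\left(A \right)} = - \frac{\left(A + \frac{A^{4}}{A}\right) \frac{1}{A + A}}{2} = - \frac{\left(A + A^{3}\right) \frac{1}{2 A}}{2} = - \frac{\frac{1}{2} \frac{1}{A} \left(A + A^{3}\right)}{2} = - \frac{A + A^{3}}{4 A}$)
$r{\left(4,-4 \right)} Z N{\left(-5 \right)} = 4 \cdot 0 \left(- \frac{1}{4} - \frac{\left(-5\right)^{2}}{4}\right) = 0 \left(- \frac{1}{4} - \frac{25}{4}\right) = 0 \left(- \frac{13}{2}\right) = 0$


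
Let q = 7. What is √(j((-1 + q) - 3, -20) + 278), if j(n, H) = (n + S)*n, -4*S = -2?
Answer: √1154/2 ≈ 16.985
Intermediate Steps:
S = ½ (S = -¼*(-2) = ½ ≈ 0.50000)
j(n, H) = n*(½ + n) (j(n, H) = (n + ½)*n = (½ + n)*n = n*(½ + n))
√(j((-1 + q) - 3, -20) + 278) = √(((-1 + 7) - 3)*(½ + ((-1 + 7) - 3)) + 278) = √((6 - 3)*(½ + (6 - 3)) + 278) = √(3*(½ + 3) + 278) = √(3*(7/2) + 278) = √(21/2 + 278) = √(577/2) = √1154/2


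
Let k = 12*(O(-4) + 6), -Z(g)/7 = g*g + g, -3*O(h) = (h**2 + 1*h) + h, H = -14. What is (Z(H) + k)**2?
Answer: 1522756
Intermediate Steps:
O(h) = -2*h/3 - h**2/3 (O(h) = -((h**2 + 1*h) + h)/3 = -((h**2 + h) + h)/3 = -((h + h**2) + h)/3 = -(h**2 + 2*h)/3 = -2*h/3 - h**2/3)
Z(g) = -7*g - 7*g**2 (Z(g) = -7*(g*g + g) = -7*(g**2 + g) = -7*(g + g**2) = -7*g - 7*g**2)
k = 40 (k = 12*(-1/3*(-4)*(2 - 4) + 6) = 12*(-1/3*(-4)*(-2) + 6) = 12*(-8/3 + 6) = 12*(10/3) = 40)
(Z(H) + k)**2 = (-7*(-14)*(1 - 14) + 40)**2 = (-7*(-14)*(-13) + 40)**2 = (-1274 + 40)**2 = (-1234)**2 = 1522756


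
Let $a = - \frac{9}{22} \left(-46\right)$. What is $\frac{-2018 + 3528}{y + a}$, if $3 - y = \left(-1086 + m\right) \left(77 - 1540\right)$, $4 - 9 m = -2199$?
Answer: $- \frac{149490}{121837943} \approx -0.001227$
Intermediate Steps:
$a = \frac{207}{11}$ ($a = \left(-9\right) \frac{1}{22} \left(-46\right) = \left(- \frac{9}{22}\right) \left(-46\right) = \frac{207}{11} \approx 18.818$)
$m = \frac{2203}{9}$ ($m = \frac{4}{9} - - \frac{733}{3} = \frac{4}{9} + \frac{733}{3} = \frac{2203}{9} \approx 244.78$)
$y = - \frac{11076346}{9}$ ($y = 3 - \left(-1086 + \frac{2203}{9}\right) \left(77 - 1540\right) = 3 - \left(- \frac{7571}{9}\right) \left(-1463\right) = 3 - \frac{11076373}{9} = - \frac{11076346}{9} \approx -1.2307 \cdot 10^{6}$)
$\frac{-2018 + 3528}{y + a} = \frac{-2018 + 3528}{- \frac{11076346}{9} + \frac{207}{11}} = \frac{1510}{- \frac{121837943}{99}} = 1510 \left(- \frac{99}{121837943}\right) = - \frac{149490}{121837943}$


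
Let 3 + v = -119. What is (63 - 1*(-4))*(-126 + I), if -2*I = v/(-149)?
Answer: -1261945/149 ≈ -8469.4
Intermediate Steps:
v = -122 (v = -3 - 119 = -122)
I = -61/149 (I = -(-61)/(-149) = -(-61)*(-1)/149 = -½*122/149 = -61/149 ≈ -0.40940)
(63 - 1*(-4))*(-126 + I) = (63 - 1*(-4))*(-126 - 61/149) = (63 + 4)*(-18835/149) = 67*(-18835/149) = -1261945/149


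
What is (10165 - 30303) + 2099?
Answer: -18039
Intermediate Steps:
(10165 - 30303) + 2099 = -20138 + 2099 = -18039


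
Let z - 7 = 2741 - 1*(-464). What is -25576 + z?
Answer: -22364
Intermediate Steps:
z = 3212 (z = 7 + (2741 - 1*(-464)) = 7 + (2741 + 464) = 7 + 3205 = 3212)
-25576 + z = -25576 + 3212 = -22364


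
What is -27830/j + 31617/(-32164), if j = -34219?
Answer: -186778003/1100619916 ≈ -0.16970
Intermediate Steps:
-27830/j + 31617/(-32164) = -27830/(-34219) + 31617/(-32164) = -27830*(-1/34219) + 31617*(-1/32164) = 27830/34219 - 31617/32164 = -186778003/1100619916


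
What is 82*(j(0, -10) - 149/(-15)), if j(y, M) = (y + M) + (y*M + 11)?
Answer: 13448/15 ≈ 896.53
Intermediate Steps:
j(y, M) = 11 + M + y + M*y (j(y, M) = (M + y) + (M*y + 11) = (M + y) + (11 + M*y) = 11 + M + y + M*y)
82*(j(0, -10) - 149/(-15)) = 82*((11 - 10 + 0 - 10*0) - 149/(-15)) = 82*((11 - 10 + 0 + 0) - 149*(-1/15)) = 82*(1 + 149/15) = 82*(164/15) = 13448/15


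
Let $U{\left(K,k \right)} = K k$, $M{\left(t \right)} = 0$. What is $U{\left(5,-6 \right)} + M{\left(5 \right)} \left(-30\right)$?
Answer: $-30$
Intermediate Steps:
$U{\left(5,-6 \right)} + M{\left(5 \right)} \left(-30\right) = 5 \left(-6\right) + 0 \left(-30\right) = -30 + 0 = -30$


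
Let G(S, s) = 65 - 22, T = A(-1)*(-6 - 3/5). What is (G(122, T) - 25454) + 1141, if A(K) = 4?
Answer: -24270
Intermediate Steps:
T = -132/5 (T = 4*(-6 - 3/5) = 4*(-6 - 3*⅕) = 4*(-6 - ⅗) = 4*(-33/5) = -132/5 ≈ -26.400)
G(S, s) = 43
(G(122, T) - 25454) + 1141 = (43 - 25454) + 1141 = -25411 + 1141 = -24270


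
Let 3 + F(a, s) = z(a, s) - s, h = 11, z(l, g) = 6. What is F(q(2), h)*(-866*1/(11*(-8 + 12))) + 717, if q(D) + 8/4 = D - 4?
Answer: 9619/11 ≈ 874.45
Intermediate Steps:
q(D) = -6 + D (q(D) = -2 + (D - 4) = -2 + (-4 + D) = -6 + D)
F(a, s) = 3 - s (F(a, s) = -3 + (6 - s) = 3 - s)
F(q(2), h)*(-866*1/(11*(-8 + 12))) + 717 = (3 - 1*11)*(-866*1/(11*(-8 + 12))) + 717 = (3 - 11)*(-866/(4*11)) + 717 = -(-6928)/44 + 717 = -8*(-433/22) + 717 = 1732/11 + 717 = 9619/11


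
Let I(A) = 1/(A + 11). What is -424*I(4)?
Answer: -424/15 ≈ -28.267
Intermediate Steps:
I(A) = 1/(11 + A)
-424*I(4) = -424/(11 + 4) = -424/15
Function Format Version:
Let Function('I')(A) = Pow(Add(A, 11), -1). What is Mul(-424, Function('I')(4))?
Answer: Rational(-424, 15) ≈ -28.267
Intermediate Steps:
Function('I')(A) = Pow(Add(11, A), -1)
Mul(-424, Function('I')(4)) = Mul(-424, Pow(Add(11, 4), -1)) = Mul(-424, Pow(15, -1)) = Mul(-424, Rational(1, 15)) = Rational(-424, 15)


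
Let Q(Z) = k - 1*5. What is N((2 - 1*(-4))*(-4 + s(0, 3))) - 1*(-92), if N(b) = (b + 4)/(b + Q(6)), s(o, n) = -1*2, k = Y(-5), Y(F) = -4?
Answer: 4172/45 ≈ 92.711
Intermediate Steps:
k = -4
s(o, n) = -2
Q(Z) = -9 (Q(Z) = -4 - 1*5 = -4 - 5 = -9)
N(b) = (4 + b)/(-9 + b) (N(b) = (b + 4)/(b - 9) = (4 + b)/(-9 + b))
N((2 - 1*(-4))*(-4 + s(0, 3))) - 1*(-92) = (4 + (2 - 1*(-4))*(-4 - 2))/(-9 + (2 - 1*(-4))*(-4 - 2)) - 1*(-92) = (4 + (2 + 4)*(-6))/(-9 + (2 + 4)*(-6)) + 92 = (4 + 6*(-6))/(-9 + 6*(-6)) + 92 = (4 - 36)/(-9 - 36) + 92 = -32/(-45) + 92 = -1/45*(-32) + 92 = 32/45 + 92 = 4172/45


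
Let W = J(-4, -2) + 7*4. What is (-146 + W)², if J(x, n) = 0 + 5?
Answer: 12769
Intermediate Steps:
J(x, n) = 5
W = 33 (W = 5 + 7*4 = 5 + 28 = 33)
(-146 + W)² = (-146 + 33)² = (-113)² = 12769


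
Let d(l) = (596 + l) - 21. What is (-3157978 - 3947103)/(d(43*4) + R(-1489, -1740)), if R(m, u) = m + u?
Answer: 7105081/2482 ≈ 2862.6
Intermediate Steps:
d(l) = 575 + l
(-3157978 - 3947103)/(d(43*4) + R(-1489, -1740)) = (-3157978 - 3947103)/((575 + 43*4) + (-1489 - 1740)) = -7105081/((575 + 172) - 3229) = -7105081/(747 - 3229) = -7105081/(-2482) = -7105081*(-1/2482) = 7105081/2482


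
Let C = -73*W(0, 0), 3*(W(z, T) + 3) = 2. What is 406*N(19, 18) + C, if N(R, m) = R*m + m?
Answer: 438991/3 ≈ 1.4633e+5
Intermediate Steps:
N(R, m) = m + R*m
W(z, T) = -7/3 (W(z, T) = -3 + (1/3)*2 = -3 + 2/3 = -7/3)
C = 511/3 (C = -73*(-7/3) = 511/3 ≈ 170.33)
406*N(19, 18) + C = 406*(18*(1 + 19)) + 511/3 = 406*(18*20) + 511/3 = 406*360 + 511/3 = 146160 + 511/3 = 438991/3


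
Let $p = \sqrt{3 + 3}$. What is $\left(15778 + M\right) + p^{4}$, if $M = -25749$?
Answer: $-9935$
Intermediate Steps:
$p = \sqrt{6} \approx 2.4495$
$\left(15778 + M\right) + p^{4} = \left(15778 - 25749\right) + \left(\sqrt{6}\right)^{4} = -9971 + 36 = -9935$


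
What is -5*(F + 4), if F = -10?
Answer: 30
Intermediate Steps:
-5*(F + 4) = -5*(-10 + 4) = -5*(-6) = 30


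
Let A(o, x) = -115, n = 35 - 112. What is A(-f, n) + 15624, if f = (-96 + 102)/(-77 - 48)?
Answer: 15509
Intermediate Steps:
f = -6/125 (f = 6/(-125) = 6*(-1/125) = -6/125 ≈ -0.048000)
n = -77
A(-f, n) + 15624 = -115 + 15624 = 15509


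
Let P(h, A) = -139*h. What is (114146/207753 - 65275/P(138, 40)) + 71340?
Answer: 94771357342429/1328372682 ≈ 71344.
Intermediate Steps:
(114146/207753 - 65275/P(138, 40)) + 71340 = (114146/207753 - 65275/((-139*138))) + 71340 = (114146*(1/207753) - 65275/(-19182)) + 71340 = (114146/207753 - 65275*(-1/19182)) + 71340 = (114146/207753 + 65275/19182) + 71340 = 5250208549/1328372682 + 71340 = 94771357342429/1328372682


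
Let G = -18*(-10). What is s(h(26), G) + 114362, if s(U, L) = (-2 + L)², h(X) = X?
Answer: 146046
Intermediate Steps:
G = 180
s(h(26), G) + 114362 = (-2 + 180)² + 114362 = 178² + 114362 = 31684 + 114362 = 146046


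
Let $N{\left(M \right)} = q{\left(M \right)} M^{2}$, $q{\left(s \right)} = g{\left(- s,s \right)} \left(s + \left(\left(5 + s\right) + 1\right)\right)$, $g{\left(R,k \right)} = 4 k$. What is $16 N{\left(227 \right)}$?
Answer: $344362123520$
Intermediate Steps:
$q{\left(s \right)} = 4 s \left(6 + 2 s\right)$ ($q{\left(s \right)} = 4 s \left(s + \left(\left(5 + s\right) + 1\right)\right) = 4 s \left(s + \left(6 + s\right)\right) = 4 s \left(6 + 2 s\right)$)
$N{\left(M \right)} = 8 M^{3} \left(3 + M\right)$ ($N{\left(M \right)} = 8 M \left(3 + M\right) M^{2} = 8 M^{3} \left(3 + M\right)$)
$16 N{\left(227 \right)} = 16 \cdot 8 \cdot 227^{3} \left(3 + 227\right) = 16 \cdot 8 \cdot 11697083 \cdot 230 = 16 \cdot 21522632720 = 344362123520$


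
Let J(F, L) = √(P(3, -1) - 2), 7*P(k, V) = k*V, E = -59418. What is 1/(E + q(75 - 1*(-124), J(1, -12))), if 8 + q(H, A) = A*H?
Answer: -415982/24720819549 - 199*I*√119/24720819549 ≈ -1.6827e-5 - 8.7814e-8*I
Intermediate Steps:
P(k, V) = V*k/7 (P(k, V) = (k*V)/7 = (V*k)/7 = V*k/7)
J(F, L) = I*√119/7 (J(F, L) = √((⅐)*(-1)*3 - 2) = √(-3/7 - 2) = √(-17/7) = I*√119/7)
q(H, A) = -8 + A*H
1/(E + q(75 - 1*(-124), J(1, -12))) = 1/(-59418 + (-8 + (I*√119/7)*(75 - 1*(-124)))) = 1/(-59418 + (-8 + (I*√119/7)*(75 + 124))) = 1/(-59418 + (-8 + (I*√119/7)*199)) = 1/(-59418 + (-8 + 199*I*√119/7)) = 1/(-59426 + 199*I*√119/7)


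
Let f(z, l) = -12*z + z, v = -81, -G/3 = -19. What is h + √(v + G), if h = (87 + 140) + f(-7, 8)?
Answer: 304 + 2*I*√6 ≈ 304.0 + 4.899*I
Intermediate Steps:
G = 57 (G = -3*(-19) = 57)
f(z, l) = -11*z
h = 304 (h = (87 + 140) - 11*(-7) = 227 + 77 = 304)
h + √(v + G) = 304 + √(-81 + 57) = 304 + √(-24) = 304 + 2*I*√6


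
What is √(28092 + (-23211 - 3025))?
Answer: 8*√29 ≈ 43.081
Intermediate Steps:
√(28092 + (-23211 - 3025)) = √(28092 - 26236) = √1856 = 8*√29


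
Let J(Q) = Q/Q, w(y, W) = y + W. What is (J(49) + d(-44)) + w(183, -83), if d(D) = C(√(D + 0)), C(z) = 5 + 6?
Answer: 112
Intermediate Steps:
w(y, W) = W + y
C(z) = 11
d(D) = 11
J(Q) = 1
(J(49) + d(-44)) + w(183, -83) = (1 + 11) + (-83 + 183) = 12 + 100 = 112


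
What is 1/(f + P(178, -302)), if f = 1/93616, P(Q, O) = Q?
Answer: 93616/16663649 ≈ 0.0056180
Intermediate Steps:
f = 1/93616 ≈ 1.0682e-5
1/(f + P(178, -302)) = 1/(1/93616 + 178) = 1/(16663649/93616) = 93616/16663649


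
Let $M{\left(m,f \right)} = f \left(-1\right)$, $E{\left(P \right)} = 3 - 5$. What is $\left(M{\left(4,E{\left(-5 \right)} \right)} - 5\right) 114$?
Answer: $-342$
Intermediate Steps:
$E{\left(P \right)} = -2$ ($E{\left(P \right)} = 3 - 5 = -2$)
$M{\left(m,f \right)} = - f$
$\left(M{\left(4,E{\left(-5 \right)} \right)} - 5\right) 114 = \left(\left(-1\right) \left(-2\right) - 5\right) 114 = \left(2 - 5\right) 114 = \left(-3\right) 114 = -342$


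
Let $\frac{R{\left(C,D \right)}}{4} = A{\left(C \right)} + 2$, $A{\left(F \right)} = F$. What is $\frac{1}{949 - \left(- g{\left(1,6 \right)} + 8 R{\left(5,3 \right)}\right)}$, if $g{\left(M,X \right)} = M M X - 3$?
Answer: $\frac{1}{728} \approx 0.0013736$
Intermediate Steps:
$R{\left(C,D \right)} = 8 + 4 C$ ($R{\left(C,D \right)} = 4 \left(C + 2\right) = 4 \left(2 + C\right) = 8 + 4 C$)
$g{\left(M,X \right)} = -3 + X M^{2}$ ($g{\left(M,X \right)} = M^{2} X - 3 = X M^{2} - 3 = -3 + X M^{2}$)
$\frac{1}{949 - \left(- g{\left(1,6 \right)} + 8 R{\left(5,3 \right)}\right)} = \frac{1}{949 - \left(3 - 6 + 8 \left(8 + 4 \cdot 5\right)\right)} = \frac{1}{949 + \left(- 8 \left(8 + 20\right) + \left(-3 + 6 \cdot 1\right)\right)} = \frac{1}{949 + \left(\left(-8\right) 28 + \left(-3 + 6\right)\right)} = \frac{1}{949 + \left(-224 + 3\right)} = \frac{1}{949 - 221} = \frac{1}{728}$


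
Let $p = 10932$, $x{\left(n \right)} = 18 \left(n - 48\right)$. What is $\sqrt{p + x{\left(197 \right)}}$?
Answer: $\sqrt{13614} \approx 116.68$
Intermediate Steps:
$x{\left(n \right)} = -864 + 18 n$ ($x{\left(n \right)} = 18 \left(-48 + n\right) = -864 + 18 n$)
$\sqrt{p + x{\left(197 \right)}} = \sqrt{10932 + \left(-864 + 18 \cdot 197\right)} = \sqrt{10932 + \left(-864 + 3546\right)} = \sqrt{10932 + 2682} = \sqrt{13614}$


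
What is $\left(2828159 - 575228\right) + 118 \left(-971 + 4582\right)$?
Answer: $2679029$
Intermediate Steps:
$\left(2828159 - 575228\right) + 118 \left(-971 + 4582\right) = 2252931 + 118 \cdot 3611 = 2252931 + 426098 = 2679029$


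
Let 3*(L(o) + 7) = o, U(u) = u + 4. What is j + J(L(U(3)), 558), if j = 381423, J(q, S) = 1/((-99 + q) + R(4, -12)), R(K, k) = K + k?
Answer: 127776702/335 ≈ 3.8142e+5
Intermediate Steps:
U(u) = 4 + u
L(o) = -7 + o/3
J(q, S) = 1/(-107 + q) (J(q, S) = 1/((-99 + q) + (4 - 12)) = 1/((-99 + q) - 8) = 1/(-107 + q))
j + J(L(U(3)), 558) = 381423 + 1/(-107 + (-7 + (4 + 3)/3)) = 381423 + 1/(-107 + (-7 + (⅓)*7)) = 381423 + 1/(-107 + (-7 + 7/3)) = 381423 + 1/(-107 - 14/3) = 381423 + 1/(-335/3) = 381423 - 3/335 = 127776702/335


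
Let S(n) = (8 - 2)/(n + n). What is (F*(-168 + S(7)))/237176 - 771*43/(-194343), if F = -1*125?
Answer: 1210684259/4676151704 ≈ 0.25891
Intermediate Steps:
F = -125
S(n) = 3/n (S(n) = 6/((2*n)) = 6*(1/(2*n)) = 3/n)
(F*(-168 + S(7)))/237176 - 771*43/(-194343) = -125*(-168 + 3/7)/237176 - 771*43/(-194343) = -125*(-168 + 3*(1/7))*(1/237176) - 33153*(-1/194343) = -125*(-168 + 3/7)*(1/237176) + 11051/64781 = -125*(-1173/7)*(1/237176) + 11051/64781 = (146625/7)*(1/237176) + 11051/64781 = 6375/72184 + 11051/64781 = 1210684259/4676151704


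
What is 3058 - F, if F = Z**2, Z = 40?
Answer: 1458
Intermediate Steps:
F = 1600 (F = 40**2 = 1600)
3058 - F = 3058 - 1*1600 = 3058 - 1600 = 1458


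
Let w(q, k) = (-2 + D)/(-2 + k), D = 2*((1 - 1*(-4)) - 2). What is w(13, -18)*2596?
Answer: -2596/5 ≈ -519.20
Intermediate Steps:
D = 6 (D = 2*((1 + 4) - 2) = 2*(5 - 2) = 2*3 = 6)
w(q, k) = 4/(-2 + k) (w(q, k) = (-2 + 6)/(-2 + k) = 4/(-2 + k))
w(13, -18)*2596 = (4/(-2 - 18))*2596 = (4/(-20))*2596 = (4*(-1/20))*2596 = -⅕*2596 = -2596/5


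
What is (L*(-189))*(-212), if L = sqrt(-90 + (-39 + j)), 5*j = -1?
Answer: 40068*I*sqrt(3230)/5 ≈ 4.5544e+5*I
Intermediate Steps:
j = -1/5 (j = (1/5)*(-1) = -1/5 ≈ -0.20000)
L = I*sqrt(3230)/5 (L = sqrt(-90 + (-39 - 1/5)) = sqrt(-90 - 196/5) = sqrt(-646/5) = I*sqrt(3230)/5 ≈ 11.367*I)
(L*(-189))*(-212) = ((I*sqrt(3230)/5)*(-189))*(-212) = -189*I*sqrt(3230)/5*(-212) = 40068*I*sqrt(3230)/5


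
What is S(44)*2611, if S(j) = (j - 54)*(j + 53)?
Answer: -2532670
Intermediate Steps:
S(j) = (-54 + j)*(53 + j)
S(44)*2611 = (-2862 + 44² - 1*44)*2611 = (-2862 + 1936 - 44)*2611 = -970*2611 = -2532670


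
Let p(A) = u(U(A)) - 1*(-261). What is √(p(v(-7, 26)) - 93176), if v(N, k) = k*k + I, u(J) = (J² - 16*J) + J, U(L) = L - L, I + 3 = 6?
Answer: I*√92915 ≈ 304.82*I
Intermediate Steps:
I = 3 (I = -3 + 6 = 3)
U(L) = 0
u(J) = J² - 15*J
v(N, k) = 3 + k² (v(N, k) = k*k + 3 = k² + 3 = 3 + k²)
p(A) = 261 (p(A) = 0*(-15 + 0) - 1*(-261) = 0*(-15) + 261 = 0 + 261 = 261)
√(p(v(-7, 26)) - 93176) = √(261 - 93176) = √(-92915) = I*√92915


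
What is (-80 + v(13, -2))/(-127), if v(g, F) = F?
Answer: 82/127 ≈ 0.64567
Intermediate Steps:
(-80 + v(13, -2))/(-127) = (-80 - 2)/(-127) = -82*(-1/127) = 82/127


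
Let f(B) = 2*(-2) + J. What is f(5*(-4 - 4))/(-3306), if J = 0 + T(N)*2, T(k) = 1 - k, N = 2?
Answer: 1/551 ≈ 0.0018149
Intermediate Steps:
J = -2 (J = 0 + (1 - 1*2)*2 = 0 + (1 - 2)*2 = 0 - 1*2 = 0 - 2 = -2)
f(B) = -6 (f(B) = 2*(-2) - 2 = -4 - 2 = -6)
f(5*(-4 - 4))/(-3306) = -6/(-3306) = -6*(-1/3306) = 1/551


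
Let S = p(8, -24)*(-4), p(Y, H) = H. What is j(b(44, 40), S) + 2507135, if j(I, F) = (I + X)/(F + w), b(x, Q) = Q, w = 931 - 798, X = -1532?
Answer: 574132423/229 ≈ 2.5071e+6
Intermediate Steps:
w = 133
S = 96 (S = -24*(-4) = 96)
j(I, F) = (-1532 + I)/(133 + F) (j(I, F) = (I - 1532)/(F + 133) = (-1532 + I)/(133 + F))
j(b(44, 40), S) + 2507135 = (-1532 + 40)/(133 + 96) + 2507135 = -1492/229 + 2507135 = 574132423/229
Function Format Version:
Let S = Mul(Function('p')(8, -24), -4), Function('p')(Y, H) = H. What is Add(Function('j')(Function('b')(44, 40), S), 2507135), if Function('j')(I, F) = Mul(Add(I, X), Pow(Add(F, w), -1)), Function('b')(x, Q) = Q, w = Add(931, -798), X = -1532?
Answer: Rational(574132423, 229) ≈ 2.5071e+6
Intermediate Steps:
w = 133
S = 96 (S = Mul(-24, -4) = 96)
Function('j')(I, F) = Mul(Pow(Add(133, F), -1), Add(-1532, I)) (Function('j')(I, F) = Mul(Add(I, -1532), Pow(Add(F, 133), -1)) = Mul(Add(-1532, I), Pow(Add(133, F), -1)) = Mul(Pow(Add(133, F), -1), Add(-1532, I)))
Add(Function('j')(Function('b')(44, 40), S), 2507135) = Add(Mul(Pow(Add(133, 96), -1), Add(-1532, 40)), 2507135) = Add(Mul(Pow(229, -1), -1492), 2507135) = Add(Mul(Rational(1, 229), -1492), 2507135) = Add(Rational(-1492, 229), 2507135) = Rational(574132423, 229)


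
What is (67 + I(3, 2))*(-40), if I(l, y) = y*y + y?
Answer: -2920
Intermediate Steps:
I(l, y) = y + y² (I(l, y) = y² + y = y + y²)
(67 + I(3, 2))*(-40) = (67 + 2*(1 + 2))*(-40) = (67 + 2*3)*(-40) = (67 + 6)*(-40) = 73*(-40) = -2920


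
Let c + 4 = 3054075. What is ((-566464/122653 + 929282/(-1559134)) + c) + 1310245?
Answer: 417298949322185655/95616231251 ≈ 4.3643e+6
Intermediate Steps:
c = 3054071 (c = -4 + 3054075 = 3054071)
((-566464/122653 + 929282/(-1559134)) + c) + 1310245 = ((-566464/122653 + 929282/(-1559134)) + 3054071) + 1310245 = ((-566464*1/122653 + 929282*(-1/1559134)) + 3054071) + 1310245 = ((-566464/122653 - 464641/779567) + 3054071) + 1310245 = (-498586253661/95616231251 + 3054071) + 1310245 = 292018260406719160/95616231251 + 1310245 = 417298949322185655/95616231251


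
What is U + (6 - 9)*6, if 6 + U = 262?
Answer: 238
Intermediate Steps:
U = 256 (U = -6 + 262 = 256)
U + (6 - 9)*6 = 256 + (6 - 9)*6 = 256 - 3*6 = 256 - 18 = 238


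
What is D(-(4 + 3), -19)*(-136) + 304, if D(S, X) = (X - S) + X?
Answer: 4520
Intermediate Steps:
D(S, X) = -S + 2*X
D(-(4 + 3), -19)*(-136) + 304 = (-(-1)*(4 + 3) + 2*(-19))*(-136) + 304 = (-(-1)*7 - 38)*(-136) + 304 = (-1*(-7) - 38)*(-136) + 304 = (7 - 38)*(-136) + 304 = -31*(-136) + 304 = 4216 + 304 = 4520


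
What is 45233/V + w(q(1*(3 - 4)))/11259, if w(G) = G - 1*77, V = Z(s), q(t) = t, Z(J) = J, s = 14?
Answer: 169759085/52542 ≈ 3230.9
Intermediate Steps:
V = 14
w(G) = -77 + G (w(G) = G - 77 = -77 + G)
45233/V + w(q(1*(3 - 4)))/11259 = 45233/14 + (-77 + 1*(3 - 4))/11259 = 45233*(1/14) + (-77 + 1*(-1))*(1/11259) = 45233/14 + (-77 - 1)*(1/11259) = 45233/14 - 78*1/11259 = 45233/14 - 26/3753 = 169759085/52542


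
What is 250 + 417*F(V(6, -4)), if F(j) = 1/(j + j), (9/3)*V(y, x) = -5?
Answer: 1249/10 ≈ 124.90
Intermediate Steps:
V(y, x) = -5/3 (V(y, x) = (1/3)*(-5) = -5/3)
F(j) = 1/(2*j)
250 + 417*F(V(6, -4)) = 250 + 417*(1/(2*(-5/3))) = 250 + 417*((1/2)*(-3/5)) = 250 + 417*(-3/10) = 250 - 1251/10 = 1249/10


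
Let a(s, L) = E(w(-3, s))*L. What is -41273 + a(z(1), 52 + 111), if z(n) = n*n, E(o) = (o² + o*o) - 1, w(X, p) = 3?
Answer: -38502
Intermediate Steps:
E(o) = -1 + 2*o² (E(o) = (o² + o²) - 1 = 2*o² - 1 = -1 + 2*o²)
z(n) = n²
a(s, L) = 17*L (a(s, L) = (-1 + 2*3²)*L = (-1 + 2*9)*L = (-1 + 18)*L = 17*L)
-41273 + a(z(1), 52 + 111) = -41273 + 17*(52 + 111) = -41273 + 17*163 = -41273 + 2771 = -38502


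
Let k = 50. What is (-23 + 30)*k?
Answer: 350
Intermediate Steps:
(-23 + 30)*k = (-23 + 30)*50 = 7*50 = 350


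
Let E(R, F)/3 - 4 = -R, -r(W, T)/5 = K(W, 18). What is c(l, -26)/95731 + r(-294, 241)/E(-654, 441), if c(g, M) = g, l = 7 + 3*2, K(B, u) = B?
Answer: 3351196/4499357 ≈ 0.74482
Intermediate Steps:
r(W, T) = -5*W
l = 13 (l = 7 + 6 = 13)
E(R, F) = 12 - 3*R (E(R, F) = 12 + 3*(-R) = 12 - 3*R)
c(l, -26)/95731 + r(-294, 241)/E(-654, 441) = 13/95731 + (-5*(-294))/(12 - 3*(-654)) = 13*(1/95731) + 1470/(12 + 1962) = 13/95731 + 1470/1974 = 13/95731 + 1470*(1/1974) = 13/95731 + 35/47 = 3351196/4499357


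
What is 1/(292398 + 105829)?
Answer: 1/398227 ≈ 2.5111e-6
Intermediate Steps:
1/(292398 + 105829) = 1/398227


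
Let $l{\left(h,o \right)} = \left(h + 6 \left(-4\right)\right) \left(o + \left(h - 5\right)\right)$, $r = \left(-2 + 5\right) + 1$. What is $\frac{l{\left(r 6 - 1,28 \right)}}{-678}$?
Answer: $\frac{23}{339} \approx 0.067847$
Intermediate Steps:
$r = 4$ ($r = 3 + 1 = 4$)
$l{\left(h,o \right)} = \left(-24 + h\right) \left(-5 + h + o\right)$ ($l{\left(h,o \right)} = \left(h - 24\right) \left(o + \left(h - 5\right)\right) = \left(-24 + h\right) \left(o + \left(-5 + h\right)\right) = \left(-24 + h\right) \left(-5 + h + o\right)$)
$\frac{l{\left(r 6 - 1,28 \right)}}{-678} = \frac{120 + \left(4 \cdot 6 - 1\right)^{2} - 29 \left(4 \cdot 6 - 1\right) - 672 + \left(4 \cdot 6 - 1\right) 28}{-678} = \left(120 + \left(24 - 1\right)^{2} - 29 \left(24 - 1\right) - 672 + \left(24 - 1\right) 28\right) \left(- \frac{1}{678}\right) = \left(120 + 23^{2} - 667 - 672 + 23 \cdot 28\right) \left(- \frac{1}{678}\right) = \left(120 + 529 - 667 - 672 + 644\right) \left(- \frac{1}{678}\right) = \left(-46\right) \left(- \frac{1}{678}\right) = \frac{23}{339}$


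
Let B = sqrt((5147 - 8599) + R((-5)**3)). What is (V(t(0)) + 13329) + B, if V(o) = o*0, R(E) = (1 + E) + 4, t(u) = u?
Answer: 13329 + 2*I*sqrt(893) ≈ 13329.0 + 59.766*I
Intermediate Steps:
R(E) = 5 + E
V(o) = 0
B = 2*I*sqrt(893) (B = sqrt((5147 - 8599) + (5 + (-5)**3)) = sqrt(-3452 + (5 - 125)) = sqrt(-3452 - 120) = sqrt(-3572) = 2*I*sqrt(893) ≈ 59.766*I)
(V(t(0)) + 13329) + B = (0 + 13329) + 2*I*sqrt(893) = 13329 + 2*I*sqrt(893)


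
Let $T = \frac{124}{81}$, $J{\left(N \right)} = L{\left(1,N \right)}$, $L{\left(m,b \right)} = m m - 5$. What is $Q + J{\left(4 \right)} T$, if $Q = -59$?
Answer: $- \frac{5275}{81} \approx -65.123$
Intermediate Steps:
$L{\left(m,b \right)} = -5 + m^{2}$ ($L{\left(m,b \right)} = m^{2} - 5 = -5 + m^{2}$)
$J{\left(N \right)} = -4$ ($J{\left(N \right)} = -5 + 1^{2} = -5 + 1 = -4$)
$T = \frac{124}{81}$ ($T = 124 \cdot \frac{1}{81} = \frac{124}{81} \approx 1.5309$)
$Q + J{\left(4 \right)} T = -59 - \frac{496}{81} = - \frac{5275}{81}$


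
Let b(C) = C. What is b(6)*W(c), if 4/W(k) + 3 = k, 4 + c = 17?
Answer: 12/5 ≈ 2.4000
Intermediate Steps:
c = 13 (c = -4 + 17 = 13)
W(k) = 4/(-3 + k)
b(6)*W(c) = 6*(4/(-3 + 13)) = 6*(4/10) = 6*(4*(1/10)) = 6*(2/5) = 12/5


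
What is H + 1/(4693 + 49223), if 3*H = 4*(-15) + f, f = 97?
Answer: 221655/17972 ≈ 12.333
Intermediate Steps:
H = 37/3 (H = (4*(-15) + 97)/3 = (-60 + 97)/3 = (⅓)*37 = 37/3 ≈ 12.333)
H + 1/(4693 + 49223) = 37/3 + 1/(4693 + 49223) = 37/3 + 1/53916 = 221655/17972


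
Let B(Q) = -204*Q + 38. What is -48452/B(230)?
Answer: 24226/23441 ≈ 1.0335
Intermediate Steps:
B(Q) = 38 - 204*Q
-48452/B(230) = -48452/(38 - 204*230) = -48452/(38 - 46920) = -48452/(-46882) = -48452*(-1/46882) = 24226/23441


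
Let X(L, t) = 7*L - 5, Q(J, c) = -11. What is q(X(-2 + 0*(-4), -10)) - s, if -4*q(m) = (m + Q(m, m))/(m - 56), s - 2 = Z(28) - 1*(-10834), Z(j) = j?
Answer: -108641/10 ≈ -10864.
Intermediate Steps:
X(L, t) = -5 + 7*L
s = 10864 (s = 2 + (28 - 1*(-10834)) = 2 + (28 + 10834) = 2 + 10862 = 10864)
q(m) = -(-11 + m)/(4*(-56 + m)) (q(m) = -(m - 11)/(4*(m - 56)) = -(-11 + m)/(4*(-56 + m)))
q(X(-2 + 0*(-4), -10)) - s = (11 - (-5 + 7*(-2 + 0*(-4))))/(4*(-56 + (-5 + 7*(-2 + 0*(-4))))) - 1*10864 = (11 - (-5 + 7*(-2 + 0)))/(4*(-56 + (-5 + 7*(-2 + 0)))) - 10864 = (11 - (-5 + 7*(-2)))/(4*(-56 + (-5 + 7*(-2)))) - 10864 = (11 - (-5 - 14))/(4*(-56 + (-5 - 14))) - 10864 = (11 - 1*(-19))/(4*(-56 - 19)) - 10864 = (¼)*(11 + 19)/(-75) - 10864 = (¼)*(-1/75)*30 - 10864 = -⅒ - 10864 = -108641/10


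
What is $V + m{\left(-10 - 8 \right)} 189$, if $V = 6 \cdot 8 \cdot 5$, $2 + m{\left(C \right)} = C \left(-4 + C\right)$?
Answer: $74706$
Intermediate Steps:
$m{\left(C \right)} = -2 + C \left(-4 + C\right)$
$V = 240$ ($V = 48 \cdot 5 = 240$)
$V + m{\left(-10 - 8 \right)} 189 = 240 + \left(-2 + \left(-10 - 8\right)^{2} - 4 \left(-10 - 8\right)\right) 189 = 240 + \left(-2 + \left(-18\right)^{2} - -72\right) 189 = 240 + \left(-2 + 324 + 72\right) 189 = 240 + 394 \cdot 189 = 240 + 74466 = 74706$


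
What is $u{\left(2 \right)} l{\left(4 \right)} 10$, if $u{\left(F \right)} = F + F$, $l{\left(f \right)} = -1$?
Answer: $-40$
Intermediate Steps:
$u{\left(F \right)} = 2 F$
$u{\left(2 \right)} l{\left(4 \right)} 10 = 2 \cdot 2 \left(-1\right) 10 = 4 \left(-1\right) 10 = \left(-4\right) 10 = -40$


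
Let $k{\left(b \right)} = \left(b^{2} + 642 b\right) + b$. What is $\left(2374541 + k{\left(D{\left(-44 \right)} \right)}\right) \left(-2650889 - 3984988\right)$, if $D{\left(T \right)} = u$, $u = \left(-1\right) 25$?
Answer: $-15654637707807$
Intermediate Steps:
$u = -25$
$D{\left(T \right)} = -25$
$k{\left(b \right)} = b^{2} + 643 b$
$\left(2374541 + k{\left(D{\left(-44 \right)} \right)}\right) \left(-2650889 - 3984988\right) = \left(2374541 - 25 \left(643 - 25\right)\right) \left(-2650889 - 3984988\right) = \left(2374541 - 15450\right) \left(-6635877\right) = 2359091 \left(-6635877\right) = -15654637707807$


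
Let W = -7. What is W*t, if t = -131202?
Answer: 918414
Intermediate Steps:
W*t = -7*(-131202) = 918414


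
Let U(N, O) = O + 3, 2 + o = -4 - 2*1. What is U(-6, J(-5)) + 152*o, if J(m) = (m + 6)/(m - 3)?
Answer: -9705/8 ≈ -1213.1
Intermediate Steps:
J(m) = (6 + m)/(-3 + m)
o = -8 (o = -2 + (-4 - 2*1) = -2 + (-4 - 2) = -2 - 6 = -8)
U(N, O) = 3 + O
U(-6, J(-5)) + 152*o = (3 + (6 - 5)/(-3 - 5)) + 152*(-8) = (3 + 1/(-8)) - 1216 = (3 - ⅛*1) - 1216 = (3 - ⅛) - 1216 = 23/8 - 1216 = -9705/8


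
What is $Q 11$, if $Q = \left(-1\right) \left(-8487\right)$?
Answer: $93357$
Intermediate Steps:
$Q = 8487$
$Q 11 = 8487 \cdot 11 = 93357$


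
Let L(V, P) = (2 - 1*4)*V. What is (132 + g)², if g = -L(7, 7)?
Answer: 21316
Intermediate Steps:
L(V, P) = -2*V (L(V, P) = (2 - 4)*V = -2*V)
g = 14 (g = -(-2)*7 = -1*(-14) = 14)
(132 + g)² = (132 + 14)² = 146² = 21316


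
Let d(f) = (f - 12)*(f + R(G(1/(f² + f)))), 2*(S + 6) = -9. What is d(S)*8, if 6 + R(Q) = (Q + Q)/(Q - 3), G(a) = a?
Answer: 3544650/1193 ≈ 2971.2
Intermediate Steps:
S = -21/2 (S = -6 + (½)*(-9) = -6 - 9/2 = -21/2 ≈ -10.500)
R(Q) = -6 + 2*Q/(-3 + Q) (R(Q) = -6 + (Q + Q)/(Q - 3) = -6 + (2*Q)/(-3 + Q) = -6 + 2*Q/(-3 + Q))
d(f) = (-12 + f)*(f + 2*(9 - 2/(f + f²))/(-3 + 1/(f + f²))) (d(f) = (f - 12)*(f + 2*(9 - 2/(f² + f))/(-3 + 1/(f² + f))) = (-12 + f)*(f + 2*(9 - 2/(f + f²))/(-3 + 1/(f + f²))))
d(S)*8 = ((-48 - 51*(-21/2)³ + 3*(-21/2)⁴ + 161*(-21/2)² + 232*(-21/2))/(-1 + 3*(-21/2) + 3*(-21/2)²))*8 = ((-48 - 51*(-9261/8) + 3*(194481/16) + 161*(441/4) - 2436)/(-1 - 63/2 + 3*(441/4)))*8 = ((-48 + 472311/8 + 583443/16 + 71001/4 - 2436)/(-1 - 63/2 + 1323/4))*8 = ((1772325/16)/(1193/4))*8 = ((4/1193)*(1772325/16))*8 = (1772325/4772)*8 = 3544650/1193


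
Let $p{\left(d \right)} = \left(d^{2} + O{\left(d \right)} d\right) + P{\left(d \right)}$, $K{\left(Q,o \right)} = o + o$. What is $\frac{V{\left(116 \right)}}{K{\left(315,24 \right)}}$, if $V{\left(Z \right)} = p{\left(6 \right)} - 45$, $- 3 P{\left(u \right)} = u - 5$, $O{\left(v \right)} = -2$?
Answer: $- \frac{4}{9} \approx -0.44444$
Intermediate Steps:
$P{\left(u \right)} = \frac{5}{3} - \frac{u}{3}$ ($P{\left(u \right)} = - \frac{u - 5}{3} = - \frac{-5 + u}{3} = \frac{5}{3} - \frac{u}{3}$)
$K{\left(Q,o \right)} = 2 o$
$p{\left(d \right)} = \frac{5}{3} + d^{2} - \frac{7 d}{3}$ ($p{\left(d \right)} = \left(d^{2} - 2 d\right) - \left(- \frac{5}{3} + \frac{d}{3}\right) = \frac{5}{3} + d^{2} - \frac{7 d}{3}$)
$V{\left(Z \right)} = - \frac{64}{3}$ ($V{\left(Z \right)} = \left(\frac{5}{3} + 6^{2} - 14\right) - 45 = \left(\frac{5}{3} + 36 - 14\right) - 45 = \frac{71}{3} - 45 = - \frac{64}{3}$)
$\frac{V{\left(116 \right)}}{K{\left(315,24 \right)}} = - \frac{64}{3 \cdot 2 \cdot 24} = - \frac{64}{3 \cdot 48} = \left(- \frac{64}{3}\right) \frac{1}{48} = - \frac{4}{9}$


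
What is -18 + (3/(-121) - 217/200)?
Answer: -462457/24200 ≈ -19.110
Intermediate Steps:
-18 + (3/(-121) - 217/200) = -18 + (3*(-1/121) - 217*1/200) = -18 + (-3/121 - 217/200) = -18 - 26857/24200 = -462457/24200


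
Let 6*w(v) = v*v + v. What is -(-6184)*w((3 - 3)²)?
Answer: 0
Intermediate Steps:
w(v) = v/6 + v²/6 (w(v) = (v*v + v)/6 = (v² + v)/6 = (v + v²)/6 = v/6 + v²/6)
-(-6184)*w((3 - 3)²) = -(-6184)*(3 - 3)²*(1 + (3 - 3)²)/6 = -(-6184)*(⅙)*0²*(1 + 0²) = -(-6184)*(⅙)*0*(1 + 0) = -(-6184)*(⅙)*0*1 = -(-6184)*0 = -1*0 = 0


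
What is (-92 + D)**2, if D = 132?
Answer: 1600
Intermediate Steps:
(-92 + D)**2 = (-92 + 132)**2 = 40**2 = 1600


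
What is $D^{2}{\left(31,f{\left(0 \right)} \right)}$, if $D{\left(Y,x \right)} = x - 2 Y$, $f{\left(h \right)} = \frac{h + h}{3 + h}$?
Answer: $3844$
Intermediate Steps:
$f{\left(h \right)} = \frac{2 h}{3 + h}$
$D^{2}{\left(31,f{\left(0 \right)} \right)} = \left(2 \cdot 0 \frac{1}{3 + 0} - 62\right)^{2} = \left(2 \cdot 0 \cdot \frac{1}{3} - 62\right)^{2} = \left(0 - 62\right)^{2} = \left(-62\right)^{2} = 3844$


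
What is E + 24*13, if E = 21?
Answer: 333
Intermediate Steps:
E + 24*13 = 21 + 24*13 = 21 + 312 = 333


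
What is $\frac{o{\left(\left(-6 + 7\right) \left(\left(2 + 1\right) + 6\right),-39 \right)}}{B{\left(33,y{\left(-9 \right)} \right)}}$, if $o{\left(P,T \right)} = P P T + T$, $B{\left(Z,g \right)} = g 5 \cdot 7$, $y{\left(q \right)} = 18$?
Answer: $- \frac{533}{105} \approx -5.0762$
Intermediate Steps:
$B{\left(Z,g \right)} = 35 g$ ($B{\left(Z,g \right)} = 5 g 7 = 35 g$)
$o{\left(P,T \right)} = T + T P^{2}$ ($o{\left(P,T \right)} = P^{2} T + T = T P^{2} + T = T + T P^{2}$)
$\frac{o{\left(\left(-6 + 7\right) \left(\left(2 + 1\right) + 6\right),-39 \right)}}{B{\left(33,y{\left(-9 \right)} \right)}} = \frac{\left(-39\right) \left(1 + \left(\left(-6 + 7\right) \left(\left(2 + 1\right) + 6\right)\right)^{2}\right)}{35 \cdot 18} = \frac{\left(-39\right) \left(1 + \left(1 \left(3 + 6\right)\right)^{2}\right)}{630} = - 39 \left(1 + \left(1 \cdot 9\right)^{2}\right) \frac{1}{630} = - 39 \left(1 + 9^{2}\right) \frac{1}{630} = - 39 \left(1 + 81\right) \frac{1}{630} = \left(-39\right) 82 \cdot \frac{1}{630} = \left(-3198\right) \frac{1}{630} = - \frac{533}{105}$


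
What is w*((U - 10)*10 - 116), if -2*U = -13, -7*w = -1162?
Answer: -25066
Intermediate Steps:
w = 166 (w = -⅐*(-1162) = 166)
U = 13/2 (U = -½*(-13) = 13/2 ≈ 6.5000)
w*((U - 10)*10 - 116) = 166*((13/2 - 10)*10 - 116) = 166*(-7/2*10 - 116) = 166*(-35 - 116) = 166*(-151) = -25066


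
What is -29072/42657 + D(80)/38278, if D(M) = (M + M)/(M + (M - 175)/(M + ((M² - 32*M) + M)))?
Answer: -11865624897616/17411625612621 ≈ -0.68148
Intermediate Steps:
D(M) = 2*M/(M + (-175 + M)/(M² - 30*M)) (D(M) = (2*M)/(M + (-175 + M)/(M + (M² - 31*M))) = (2*M)/(M + (-175 + M)/(M² - 30*M)) = 2*M/(M + (-175 + M)/(M² - 30*M)))
-29072/42657 + D(80)/38278 = -29072/42657 + (2*80²*(-30 + 80)/(-175 + 80 + 80³ - 30*80²))/38278 = -29072*1/42657 + (2*6400*50/(-175 + 80 + 512000 - 30*6400))*(1/38278) = -29072/42657 + (2*6400*50/(-175 + 80 + 512000 - 192000))*(1/38278) = -29072/42657 + (2*6400*50/319905)*(1/38278) = -29072/42657 + (2*6400*(1/319905)*50)*(1/38278) = -29072/42657 + (128000/63981)*(1/38278) = -29072/42657 + 64000/1224532359 = -11865624897616/17411625612621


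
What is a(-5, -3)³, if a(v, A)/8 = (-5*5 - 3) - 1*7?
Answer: -21952000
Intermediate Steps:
a(v, A) = -280 (a(v, A) = 8*((-5*5 - 3) - 1*7) = 8*((-25 - 3) - 7) = 8*(-28 - 7) = 8*(-35) = -280)
a(-5, -3)³ = (-280)³ = -21952000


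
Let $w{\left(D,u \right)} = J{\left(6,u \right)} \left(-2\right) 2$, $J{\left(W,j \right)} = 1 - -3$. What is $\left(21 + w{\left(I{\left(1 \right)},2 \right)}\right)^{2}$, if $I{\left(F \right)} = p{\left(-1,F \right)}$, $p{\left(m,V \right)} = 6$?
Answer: $25$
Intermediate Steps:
$J{\left(W,j \right)} = 4$ ($J{\left(W,j \right)} = 1 + 3 = 4$)
$I{\left(F \right)} = 6$
$w{\left(D,u \right)} = -16$ ($w{\left(D,u \right)} = 4 \left(-2\right) 2 = \left(-8\right) 2 = -16$)
$\left(21 + w{\left(I{\left(1 \right)},2 \right)}\right)^{2} = \left(21 - 16\right)^{2} = 5^{2} = 25$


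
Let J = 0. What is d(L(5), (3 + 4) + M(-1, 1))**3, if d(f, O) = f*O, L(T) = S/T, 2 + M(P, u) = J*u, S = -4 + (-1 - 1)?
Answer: -216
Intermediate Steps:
S = -6 (S = -4 - 2 = -6)
M(P, u) = -2 (M(P, u) = -2 + 0*u = -2 + 0 = -2)
L(T) = -6/T
d(f, O) = O*f
d(L(5), (3 + 4) + M(-1, 1))**3 = (((3 + 4) - 2)*(-6/5))**3 = ((7 - 2)*(-6*1/5))**3 = (5*(-6/5))**3 = (-6)**3 = -216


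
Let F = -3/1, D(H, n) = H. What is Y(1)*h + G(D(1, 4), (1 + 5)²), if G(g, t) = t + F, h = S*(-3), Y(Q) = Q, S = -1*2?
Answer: 39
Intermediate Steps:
S = -2
F = -3 (F = -3*1 = -3)
h = 6 (h = -2*(-3) = 6)
G(g, t) = -3 + t (G(g, t) = t - 3 = -3 + t)
Y(1)*h + G(D(1, 4), (1 + 5)²) = 1*6 + (-3 + (1 + 5)²) = 6 + (-3 + 6²) = 6 + (-3 + 36) = 6 + 33 = 39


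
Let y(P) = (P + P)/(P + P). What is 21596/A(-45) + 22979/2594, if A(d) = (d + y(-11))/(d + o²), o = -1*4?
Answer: 406397943/28534 ≈ 14243.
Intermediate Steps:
y(P) = 1 (y(P) = (2*P)/((2*P)) = (2*P)*(1/(2*P)) = 1)
o = -4
A(d) = (1 + d)/(16 + d) (A(d) = (d + 1)/(d + (-4)²) = (1 + d)/(d + 16) = (1 + d)/(16 + d))
21596/A(-45) + 22979/2594 = 21596/(((1 - 45)/(16 - 45))) + 22979/2594 = 21596/((-44/(-29))) + 22979*(1/2594) = 21596/((-1/29*(-44))) + 22979/2594 = 21596/(44/29) + 22979/2594 = 21596*(29/44) + 22979/2594 = 156571/11 + 22979/2594 = 406397943/28534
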